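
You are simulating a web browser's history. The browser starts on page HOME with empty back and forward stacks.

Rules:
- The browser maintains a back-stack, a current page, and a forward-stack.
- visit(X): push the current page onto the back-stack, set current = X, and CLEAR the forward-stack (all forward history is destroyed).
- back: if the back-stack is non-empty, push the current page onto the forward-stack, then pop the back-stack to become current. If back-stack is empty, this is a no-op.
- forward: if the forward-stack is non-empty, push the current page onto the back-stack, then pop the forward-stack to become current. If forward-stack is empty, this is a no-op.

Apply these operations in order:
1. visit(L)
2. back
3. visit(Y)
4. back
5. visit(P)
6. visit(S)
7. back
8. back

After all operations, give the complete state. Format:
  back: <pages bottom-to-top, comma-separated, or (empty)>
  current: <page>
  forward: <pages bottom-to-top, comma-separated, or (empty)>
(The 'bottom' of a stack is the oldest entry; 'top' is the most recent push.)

Answer: back: (empty)
current: HOME
forward: S,P

Derivation:
After 1 (visit(L)): cur=L back=1 fwd=0
After 2 (back): cur=HOME back=0 fwd=1
After 3 (visit(Y)): cur=Y back=1 fwd=0
After 4 (back): cur=HOME back=0 fwd=1
After 5 (visit(P)): cur=P back=1 fwd=0
After 6 (visit(S)): cur=S back=2 fwd=0
After 7 (back): cur=P back=1 fwd=1
After 8 (back): cur=HOME back=0 fwd=2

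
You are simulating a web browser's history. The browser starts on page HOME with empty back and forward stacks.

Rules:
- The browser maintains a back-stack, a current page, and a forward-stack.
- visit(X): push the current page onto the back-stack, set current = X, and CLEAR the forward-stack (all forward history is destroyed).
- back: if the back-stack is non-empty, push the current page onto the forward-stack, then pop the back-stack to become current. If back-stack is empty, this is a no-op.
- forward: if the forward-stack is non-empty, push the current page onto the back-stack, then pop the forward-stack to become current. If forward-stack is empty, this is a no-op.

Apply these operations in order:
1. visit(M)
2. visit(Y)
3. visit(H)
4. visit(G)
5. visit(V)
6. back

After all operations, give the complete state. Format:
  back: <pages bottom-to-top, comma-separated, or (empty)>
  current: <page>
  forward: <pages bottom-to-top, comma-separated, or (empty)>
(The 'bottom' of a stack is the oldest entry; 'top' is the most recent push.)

Answer: back: HOME,M,Y,H
current: G
forward: V

Derivation:
After 1 (visit(M)): cur=M back=1 fwd=0
After 2 (visit(Y)): cur=Y back=2 fwd=0
After 3 (visit(H)): cur=H back=3 fwd=0
After 4 (visit(G)): cur=G back=4 fwd=0
After 5 (visit(V)): cur=V back=5 fwd=0
After 6 (back): cur=G back=4 fwd=1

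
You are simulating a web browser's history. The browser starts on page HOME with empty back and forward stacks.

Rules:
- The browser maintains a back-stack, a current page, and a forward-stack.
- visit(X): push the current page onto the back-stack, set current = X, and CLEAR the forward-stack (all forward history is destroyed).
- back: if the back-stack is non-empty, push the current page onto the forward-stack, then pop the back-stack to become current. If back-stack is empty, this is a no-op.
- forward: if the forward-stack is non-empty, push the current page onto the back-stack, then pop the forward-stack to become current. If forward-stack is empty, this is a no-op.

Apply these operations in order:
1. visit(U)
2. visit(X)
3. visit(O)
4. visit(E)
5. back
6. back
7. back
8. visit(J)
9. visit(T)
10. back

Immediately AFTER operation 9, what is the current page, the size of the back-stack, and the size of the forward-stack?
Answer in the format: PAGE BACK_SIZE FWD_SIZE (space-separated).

After 1 (visit(U)): cur=U back=1 fwd=0
After 2 (visit(X)): cur=X back=2 fwd=0
After 3 (visit(O)): cur=O back=3 fwd=0
After 4 (visit(E)): cur=E back=4 fwd=0
After 5 (back): cur=O back=3 fwd=1
After 6 (back): cur=X back=2 fwd=2
After 7 (back): cur=U back=1 fwd=3
After 8 (visit(J)): cur=J back=2 fwd=0
After 9 (visit(T)): cur=T back=3 fwd=0

T 3 0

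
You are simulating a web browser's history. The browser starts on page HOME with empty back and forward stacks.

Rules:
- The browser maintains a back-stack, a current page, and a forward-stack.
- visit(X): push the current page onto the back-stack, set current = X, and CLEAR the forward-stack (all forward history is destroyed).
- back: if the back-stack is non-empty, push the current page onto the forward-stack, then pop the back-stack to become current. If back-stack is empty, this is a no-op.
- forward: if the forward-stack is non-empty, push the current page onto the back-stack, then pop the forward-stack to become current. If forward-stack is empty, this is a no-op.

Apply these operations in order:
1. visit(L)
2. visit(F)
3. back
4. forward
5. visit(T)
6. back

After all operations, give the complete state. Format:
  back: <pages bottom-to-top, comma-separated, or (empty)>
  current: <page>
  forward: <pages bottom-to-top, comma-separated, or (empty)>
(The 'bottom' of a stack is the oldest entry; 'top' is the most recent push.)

After 1 (visit(L)): cur=L back=1 fwd=0
After 2 (visit(F)): cur=F back=2 fwd=0
After 3 (back): cur=L back=1 fwd=1
After 4 (forward): cur=F back=2 fwd=0
After 5 (visit(T)): cur=T back=3 fwd=0
After 6 (back): cur=F back=2 fwd=1

Answer: back: HOME,L
current: F
forward: T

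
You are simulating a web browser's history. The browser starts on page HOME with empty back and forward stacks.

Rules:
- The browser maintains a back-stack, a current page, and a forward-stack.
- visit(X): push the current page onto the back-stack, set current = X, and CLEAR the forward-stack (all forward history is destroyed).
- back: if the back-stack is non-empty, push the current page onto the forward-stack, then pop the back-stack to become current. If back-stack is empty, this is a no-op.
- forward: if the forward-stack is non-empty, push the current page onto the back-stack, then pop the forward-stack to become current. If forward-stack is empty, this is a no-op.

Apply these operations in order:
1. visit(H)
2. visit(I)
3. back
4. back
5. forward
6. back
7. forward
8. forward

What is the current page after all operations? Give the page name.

Answer: I

Derivation:
After 1 (visit(H)): cur=H back=1 fwd=0
After 2 (visit(I)): cur=I back=2 fwd=0
After 3 (back): cur=H back=1 fwd=1
After 4 (back): cur=HOME back=0 fwd=2
After 5 (forward): cur=H back=1 fwd=1
After 6 (back): cur=HOME back=0 fwd=2
After 7 (forward): cur=H back=1 fwd=1
After 8 (forward): cur=I back=2 fwd=0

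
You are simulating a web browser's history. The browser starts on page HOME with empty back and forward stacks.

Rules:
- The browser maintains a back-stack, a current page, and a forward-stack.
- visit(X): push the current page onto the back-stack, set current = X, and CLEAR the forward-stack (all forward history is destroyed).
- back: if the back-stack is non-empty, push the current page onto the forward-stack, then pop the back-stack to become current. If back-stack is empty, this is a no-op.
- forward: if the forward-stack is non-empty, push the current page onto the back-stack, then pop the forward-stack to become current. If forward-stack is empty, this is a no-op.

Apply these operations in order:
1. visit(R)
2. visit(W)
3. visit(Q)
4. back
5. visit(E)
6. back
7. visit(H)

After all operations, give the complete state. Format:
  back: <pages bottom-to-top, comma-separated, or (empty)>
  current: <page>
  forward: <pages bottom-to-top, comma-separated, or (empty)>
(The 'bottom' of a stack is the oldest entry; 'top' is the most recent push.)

Answer: back: HOME,R,W
current: H
forward: (empty)

Derivation:
After 1 (visit(R)): cur=R back=1 fwd=0
After 2 (visit(W)): cur=W back=2 fwd=0
After 3 (visit(Q)): cur=Q back=3 fwd=0
After 4 (back): cur=W back=2 fwd=1
After 5 (visit(E)): cur=E back=3 fwd=0
After 6 (back): cur=W back=2 fwd=1
After 7 (visit(H)): cur=H back=3 fwd=0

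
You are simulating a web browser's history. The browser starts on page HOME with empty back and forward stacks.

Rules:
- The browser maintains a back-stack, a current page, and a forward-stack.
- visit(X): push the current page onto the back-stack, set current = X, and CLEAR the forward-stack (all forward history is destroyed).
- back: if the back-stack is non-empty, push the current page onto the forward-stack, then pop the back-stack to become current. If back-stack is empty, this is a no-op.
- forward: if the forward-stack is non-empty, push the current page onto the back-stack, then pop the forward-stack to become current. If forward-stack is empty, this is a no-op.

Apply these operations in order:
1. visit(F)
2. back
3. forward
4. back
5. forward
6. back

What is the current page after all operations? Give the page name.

After 1 (visit(F)): cur=F back=1 fwd=0
After 2 (back): cur=HOME back=0 fwd=1
After 3 (forward): cur=F back=1 fwd=0
After 4 (back): cur=HOME back=0 fwd=1
After 5 (forward): cur=F back=1 fwd=0
After 6 (back): cur=HOME back=0 fwd=1

Answer: HOME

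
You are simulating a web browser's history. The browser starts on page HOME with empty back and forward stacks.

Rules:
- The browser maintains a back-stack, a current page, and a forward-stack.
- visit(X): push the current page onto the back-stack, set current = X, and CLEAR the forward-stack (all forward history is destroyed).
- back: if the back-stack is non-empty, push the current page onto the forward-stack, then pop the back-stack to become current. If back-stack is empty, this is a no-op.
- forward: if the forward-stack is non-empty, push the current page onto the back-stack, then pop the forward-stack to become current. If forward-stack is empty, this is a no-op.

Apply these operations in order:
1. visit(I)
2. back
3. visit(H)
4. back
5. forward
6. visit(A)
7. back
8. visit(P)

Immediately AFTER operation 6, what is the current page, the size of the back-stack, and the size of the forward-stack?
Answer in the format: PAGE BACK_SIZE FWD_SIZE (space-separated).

After 1 (visit(I)): cur=I back=1 fwd=0
After 2 (back): cur=HOME back=0 fwd=1
After 3 (visit(H)): cur=H back=1 fwd=0
After 4 (back): cur=HOME back=0 fwd=1
After 5 (forward): cur=H back=1 fwd=0
After 6 (visit(A)): cur=A back=2 fwd=0

A 2 0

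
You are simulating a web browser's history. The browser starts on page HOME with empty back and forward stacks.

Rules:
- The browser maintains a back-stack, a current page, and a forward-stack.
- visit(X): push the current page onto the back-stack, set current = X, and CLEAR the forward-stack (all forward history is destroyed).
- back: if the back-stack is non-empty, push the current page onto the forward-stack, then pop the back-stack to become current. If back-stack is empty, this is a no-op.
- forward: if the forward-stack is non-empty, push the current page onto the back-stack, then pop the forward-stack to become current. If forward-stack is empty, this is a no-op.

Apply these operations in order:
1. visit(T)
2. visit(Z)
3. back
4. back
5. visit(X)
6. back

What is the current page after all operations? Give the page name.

Answer: HOME

Derivation:
After 1 (visit(T)): cur=T back=1 fwd=0
After 2 (visit(Z)): cur=Z back=2 fwd=0
After 3 (back): cur=T back=1 fwd=1
After 4 (back): cur=HOME back=0 fwd=2
After 5 (visit(X)): cur=X back=1 fwd=0
After 6 (back): cur=HOME back=0 fwd=1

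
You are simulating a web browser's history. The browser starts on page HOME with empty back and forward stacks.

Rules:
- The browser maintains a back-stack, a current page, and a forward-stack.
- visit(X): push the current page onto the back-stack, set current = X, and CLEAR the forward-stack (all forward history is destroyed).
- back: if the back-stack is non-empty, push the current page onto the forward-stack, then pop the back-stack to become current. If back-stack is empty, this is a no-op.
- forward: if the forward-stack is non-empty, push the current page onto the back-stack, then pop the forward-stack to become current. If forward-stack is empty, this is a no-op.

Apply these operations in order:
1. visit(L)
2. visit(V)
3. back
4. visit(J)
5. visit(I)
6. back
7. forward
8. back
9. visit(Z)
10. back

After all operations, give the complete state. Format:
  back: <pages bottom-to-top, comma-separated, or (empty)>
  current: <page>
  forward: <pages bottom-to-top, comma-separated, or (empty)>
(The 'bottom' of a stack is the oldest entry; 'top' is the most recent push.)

Answer: back: HOME,L
current: J
forward: Z

Derivation:
After 1 (visit(L)): cur=L back=1 fwd=0
After 2 (visit(V)): cur=V back=2 fwd=0
After 3 (back): cur=L back=1 fwd=1
After 4 (visit(J)): cur=J back=2 fwd=0
After 5 (visit(I)): cur=I back=3 fwd=0
After 6 (back): cur=J back=2 fwd=1
After 7 (forward): cur=I back=3 fwd=0
After 8 (back): cur=J back=2 fwd=1
After 9 (visit(Z)): cur=Z back=3 fwd=0
After 10 (back): cur=J back=2 fwd=1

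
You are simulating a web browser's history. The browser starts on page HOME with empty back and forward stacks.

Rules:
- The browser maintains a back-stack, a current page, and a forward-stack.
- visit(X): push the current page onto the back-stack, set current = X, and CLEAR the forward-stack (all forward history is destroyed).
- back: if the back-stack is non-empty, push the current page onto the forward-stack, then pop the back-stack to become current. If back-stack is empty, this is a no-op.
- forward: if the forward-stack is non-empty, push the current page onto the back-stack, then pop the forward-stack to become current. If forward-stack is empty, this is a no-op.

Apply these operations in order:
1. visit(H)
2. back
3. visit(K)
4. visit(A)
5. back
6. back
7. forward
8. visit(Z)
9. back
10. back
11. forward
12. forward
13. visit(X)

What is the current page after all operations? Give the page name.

After 1 (visit(H)): cur=H back=1 fwd=0
After 2 (back): cur=HOME back=0 fwd=1
After 3 (visit(K)): cur=K back=1 fwd=0
After 4 (visit(A)): cur=A back=2 fwd=0
After 5 (back): cur=K back=1 fwd=1
After 6 (back): cur=HOME back=0 fwd=2
After 7 (forward): cur=K back=1 fwd=1
After 8 (visit(Z)): cur=Z back=2 fwd=0
After 9 (back): cur=K back=1 fwd=1
After 10 (back): cur=HOME back=0 fwd=2
After 11 (forward): cur=K back=1 fwd=1
After 12 (forward): cur=Z back=2 fwd=0
After 13 (visit(X)): cur=X back=3 fwd=0

Answer: X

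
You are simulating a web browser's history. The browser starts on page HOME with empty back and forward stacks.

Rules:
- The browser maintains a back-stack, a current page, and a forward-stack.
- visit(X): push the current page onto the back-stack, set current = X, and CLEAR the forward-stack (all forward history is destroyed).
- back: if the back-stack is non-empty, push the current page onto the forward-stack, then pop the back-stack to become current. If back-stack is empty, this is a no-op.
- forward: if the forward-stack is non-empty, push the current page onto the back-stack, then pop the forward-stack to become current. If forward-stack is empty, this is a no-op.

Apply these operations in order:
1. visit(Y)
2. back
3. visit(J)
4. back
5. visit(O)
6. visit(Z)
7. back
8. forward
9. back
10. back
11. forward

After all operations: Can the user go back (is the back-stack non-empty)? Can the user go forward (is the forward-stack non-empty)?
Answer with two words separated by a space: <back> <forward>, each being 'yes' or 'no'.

Answer: yes yes

Derivation:
After 1 (visit(Y)): cur=Y back=1 fwd=0
After 2 (back): cur=HOME back=0 fwd=1
After 3 (visit(J)): cur=J back=1 fwd=0
After 4 (back): cur=HOME back=0 fwd=1
After 5 (visit(O)): cur=O back=1 fwd=0
After 6 (visit(Z)): cur=Z back=2 fwd=0
After 7 (back): cur=O back=1 fwd=1
After 8 (forward): cur=Z back=2 fwd=0
After 9 (back): cur=O back=1 fwd=1
After 10 (back): cur=HOME back=0 fwd=2
After 11 (forward): cur=O back=1 fwd=1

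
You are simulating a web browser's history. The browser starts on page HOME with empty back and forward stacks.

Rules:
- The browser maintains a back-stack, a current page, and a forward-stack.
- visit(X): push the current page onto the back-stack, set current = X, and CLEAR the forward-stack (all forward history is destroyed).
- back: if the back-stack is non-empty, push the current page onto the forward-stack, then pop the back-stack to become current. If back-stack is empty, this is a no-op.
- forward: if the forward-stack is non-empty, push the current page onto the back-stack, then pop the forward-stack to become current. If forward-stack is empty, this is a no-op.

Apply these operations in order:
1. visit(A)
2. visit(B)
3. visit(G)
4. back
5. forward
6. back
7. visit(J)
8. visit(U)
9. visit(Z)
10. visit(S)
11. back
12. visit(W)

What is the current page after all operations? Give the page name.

Answer: W

Derivation:
After 1 (visit(A)): cur=A back=1 fwd=0
After 2 (visit(B)): cur=B back=2 fwd=0
After 3 (visit(G)): cur=G back=3 fwd=0
After 4 (back): cur=B back=2 fwd=1
After 5 (forward): cur=G back=3 fwd=0
After 6 (back): cur=B back=2 fwd=1
After 7 (visit(J)): cur=J back=3 fwd=0
After 8 (visit(U)): cur=U back=4 fwd=0
After 9 (visit(Z)): cur=Z back=5 fwd=0
After 10 (visit(S)): cur=S back=6 fwd=0
After 11 (back): cur=Z back=5 fwd=1
After 12 (visit(W)): cur=W back=6 fwd=0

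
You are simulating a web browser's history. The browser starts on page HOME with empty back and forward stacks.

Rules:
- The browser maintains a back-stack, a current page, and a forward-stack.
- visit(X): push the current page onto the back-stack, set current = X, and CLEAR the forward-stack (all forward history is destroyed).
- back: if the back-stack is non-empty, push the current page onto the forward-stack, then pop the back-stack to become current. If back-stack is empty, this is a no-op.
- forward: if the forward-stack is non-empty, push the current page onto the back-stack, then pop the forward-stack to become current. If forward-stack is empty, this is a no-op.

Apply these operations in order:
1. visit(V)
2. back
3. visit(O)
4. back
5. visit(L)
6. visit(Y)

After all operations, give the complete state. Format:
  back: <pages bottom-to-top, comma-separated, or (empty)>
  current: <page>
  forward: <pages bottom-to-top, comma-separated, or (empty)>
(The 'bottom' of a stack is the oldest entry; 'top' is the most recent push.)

After 1 (visit(V)): cur=V back=1 fwd=0
After 2 (back): cur=HOME back=0 fwd=1
After 3 (visit(O)): cur=O back=1 fwd=0
After 4 (back): cur=HOME back=0 fwd=1
After 5 (visit(L)): cur=L back=1 fwd=0
After 6 (visit(Y)): cur=Y back=2 fwd=0

Answer: back: HOME,L
current: Y
forward: (empty)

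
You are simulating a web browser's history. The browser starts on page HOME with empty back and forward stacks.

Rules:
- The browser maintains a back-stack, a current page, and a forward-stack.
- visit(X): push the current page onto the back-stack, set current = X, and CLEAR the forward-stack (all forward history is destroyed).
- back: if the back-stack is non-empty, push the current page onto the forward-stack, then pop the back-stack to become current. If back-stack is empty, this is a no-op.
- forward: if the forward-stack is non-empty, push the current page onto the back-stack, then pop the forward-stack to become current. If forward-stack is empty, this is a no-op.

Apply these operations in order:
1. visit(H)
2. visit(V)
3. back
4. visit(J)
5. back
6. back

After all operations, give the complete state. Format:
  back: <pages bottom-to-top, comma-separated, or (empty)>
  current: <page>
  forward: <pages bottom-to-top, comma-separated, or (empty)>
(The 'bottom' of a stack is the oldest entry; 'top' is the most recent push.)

Answer: back: (empty)
current: HOME
forward: J,H

Derivation:
After 1 (visit(H)): cur=H back=1 fwd=0
After 2 (visit(V)): cur=V back=2 fwd=0
After 3 (back): cur=H back=1 fwd=1
After 4 (visit(J)): cur=J back=2 fwd=0
After 5 (back): cur=H back=1 fwd=1
After 6 (back): cur=HOME back=0 fwd=2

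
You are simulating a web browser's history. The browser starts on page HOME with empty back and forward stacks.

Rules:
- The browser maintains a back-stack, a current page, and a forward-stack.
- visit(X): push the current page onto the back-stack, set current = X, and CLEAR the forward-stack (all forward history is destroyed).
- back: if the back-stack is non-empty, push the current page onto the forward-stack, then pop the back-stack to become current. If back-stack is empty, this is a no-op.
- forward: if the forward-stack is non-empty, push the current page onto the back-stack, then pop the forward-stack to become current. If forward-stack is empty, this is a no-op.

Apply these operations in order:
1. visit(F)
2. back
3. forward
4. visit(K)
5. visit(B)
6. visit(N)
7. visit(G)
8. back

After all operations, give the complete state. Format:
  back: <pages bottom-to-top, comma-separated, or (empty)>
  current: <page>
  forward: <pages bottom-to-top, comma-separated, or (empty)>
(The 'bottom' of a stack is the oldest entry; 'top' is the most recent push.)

After 1 (visit(F)): cur=F back=1 fwd=0
After 2 (back): cur=HOME back=0 fwd=1
After 3 (forward): cur=F back=1 fwd=0
After 4 (visit(K)): cur=K back=2 fwd=0
After 5 (visit(B)): cur=B back=3 fwd=0
After 6 (visit(N)): cur=N back=4 fwd=0
After 7 (visit(G)): cur=G back=5 fwd=0
After 8 (back): cur=N back=4 fwd=1

Answer: back: HOME,F,K,B
current: N
forward: G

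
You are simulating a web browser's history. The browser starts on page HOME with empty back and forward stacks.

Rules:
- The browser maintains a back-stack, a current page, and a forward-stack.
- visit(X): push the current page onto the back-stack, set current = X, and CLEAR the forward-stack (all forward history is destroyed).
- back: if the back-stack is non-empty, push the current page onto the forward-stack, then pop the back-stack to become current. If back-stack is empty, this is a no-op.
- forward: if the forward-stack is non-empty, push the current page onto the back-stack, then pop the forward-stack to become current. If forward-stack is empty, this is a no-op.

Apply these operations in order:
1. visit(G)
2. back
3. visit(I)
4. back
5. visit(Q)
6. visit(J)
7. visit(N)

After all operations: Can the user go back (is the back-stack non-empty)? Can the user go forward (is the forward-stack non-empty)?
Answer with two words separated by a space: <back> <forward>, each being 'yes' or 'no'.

After 1 (visit(G)): cur=G back=1 fwd=0
After 2 (back): cur=HOME back=0 fwd=1
After 3 (visit(I)): cur=I back=1 fwd=0
After 4 (back): cur=HOME back=0 fwd=1
After 5 (visit(Q)): cur=Q back=1 fwd=0
After 6 (visit(J)): cur=J back=2 fwd=0
After 7 (visit(N)): cur=N back=3 fwd=0

Answer: yes no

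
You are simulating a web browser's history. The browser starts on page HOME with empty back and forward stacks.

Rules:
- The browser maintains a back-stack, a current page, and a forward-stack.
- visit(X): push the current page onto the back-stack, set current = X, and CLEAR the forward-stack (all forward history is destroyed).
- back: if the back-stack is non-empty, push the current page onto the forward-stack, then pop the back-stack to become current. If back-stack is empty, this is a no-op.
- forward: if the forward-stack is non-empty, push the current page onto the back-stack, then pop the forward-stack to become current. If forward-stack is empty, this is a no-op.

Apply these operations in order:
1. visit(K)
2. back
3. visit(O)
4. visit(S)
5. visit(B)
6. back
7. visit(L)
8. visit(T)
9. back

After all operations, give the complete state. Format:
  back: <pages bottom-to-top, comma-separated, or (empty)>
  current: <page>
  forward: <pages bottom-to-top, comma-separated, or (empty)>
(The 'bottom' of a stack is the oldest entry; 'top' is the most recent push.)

Answer: back: HOME,O,S
current: L
forward: T

Derivation:
After 1 (visit(K)): cur=K back=1 fwd=0
After 2 (back): cur=HOME back=0 fwd=1
After 3 (visit(O)): cur=O back=1 fwd=0
After 4 (visit(S)): cur=S back=2 fwd=0
After 5 (visit(B)): cur=B back=3 fwd=0
After 6 (back): cur=S back=2 fwd=1
After 7 (visit(L)): cur=L back=3 fwd=0
After 8 (visit(T)): cur=T back=4 fwd=0
After 9 (back): cur=L back=3 fwd=1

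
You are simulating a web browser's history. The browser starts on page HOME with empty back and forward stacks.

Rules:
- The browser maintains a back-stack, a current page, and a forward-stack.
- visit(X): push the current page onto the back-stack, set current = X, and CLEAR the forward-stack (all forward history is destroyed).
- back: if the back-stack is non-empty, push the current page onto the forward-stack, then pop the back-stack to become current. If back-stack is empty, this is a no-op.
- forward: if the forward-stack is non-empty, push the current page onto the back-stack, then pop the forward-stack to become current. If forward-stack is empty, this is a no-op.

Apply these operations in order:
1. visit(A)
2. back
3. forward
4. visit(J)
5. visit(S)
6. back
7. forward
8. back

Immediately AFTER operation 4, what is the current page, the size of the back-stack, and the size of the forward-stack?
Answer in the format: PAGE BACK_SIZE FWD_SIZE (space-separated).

After 1 (visit(A)): cur=A back=1 fwd=0
After 2 (back): cur=HOME back=0 fwd=1
After 3 (forward): cur=A back=1 fwd=0
After 4 (visit(J)): cur=J back=2 fwd=0

J 2 0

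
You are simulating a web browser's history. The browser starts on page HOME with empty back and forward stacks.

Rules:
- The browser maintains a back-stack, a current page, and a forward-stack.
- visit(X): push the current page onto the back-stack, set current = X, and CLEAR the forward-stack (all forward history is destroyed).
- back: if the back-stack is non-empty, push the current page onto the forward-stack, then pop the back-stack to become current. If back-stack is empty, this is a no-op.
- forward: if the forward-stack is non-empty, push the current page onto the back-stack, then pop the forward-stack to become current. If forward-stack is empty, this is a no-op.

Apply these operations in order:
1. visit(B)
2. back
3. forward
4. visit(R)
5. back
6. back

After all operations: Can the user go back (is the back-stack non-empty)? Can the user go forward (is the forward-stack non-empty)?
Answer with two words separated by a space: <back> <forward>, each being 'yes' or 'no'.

After 1 (visit(B)): cur=B back=1 fwd=0
After 2 (back): cur=HOME back=0 fwd=1
After 3 (forward): cur=B back=1 fwd=0
After 4 (visit(R)): cur=R back=2 fwd=0
After 5 (back): cur=B back=1 fwd=1
After 6 (back): cur=HOME back=0 fwd=2

Answer: no yes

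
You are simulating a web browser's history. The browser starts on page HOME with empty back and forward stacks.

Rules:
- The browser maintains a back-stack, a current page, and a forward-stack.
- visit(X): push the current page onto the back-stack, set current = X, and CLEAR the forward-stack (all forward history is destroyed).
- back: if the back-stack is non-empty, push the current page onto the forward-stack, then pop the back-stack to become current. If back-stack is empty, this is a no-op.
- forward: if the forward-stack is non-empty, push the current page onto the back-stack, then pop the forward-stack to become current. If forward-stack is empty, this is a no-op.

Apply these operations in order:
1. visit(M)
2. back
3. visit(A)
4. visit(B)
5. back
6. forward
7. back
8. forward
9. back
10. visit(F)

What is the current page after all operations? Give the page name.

After 1 (visit(M)): cur=M back=1 fwd=0
After 2 (back): cur=HOME back=0 fwd=1
After 3 (visit(A)): cur=A back=1 fwd=0
After 4 (visit(B)): cur=B back=2 fwd=0
After 5 (back): cur=A back=1 fwd=1
After 6 (forward): cur=B back=2 fwd=0
After 7 (back): cur=A back=1 fwd=1
After 8 (forward): cur=B back=2 fwd=0
After 9 (back): cur=A back=1 fwd=1
After 10 (visit(F)): cur=F back=2 fwd=0

Answer: F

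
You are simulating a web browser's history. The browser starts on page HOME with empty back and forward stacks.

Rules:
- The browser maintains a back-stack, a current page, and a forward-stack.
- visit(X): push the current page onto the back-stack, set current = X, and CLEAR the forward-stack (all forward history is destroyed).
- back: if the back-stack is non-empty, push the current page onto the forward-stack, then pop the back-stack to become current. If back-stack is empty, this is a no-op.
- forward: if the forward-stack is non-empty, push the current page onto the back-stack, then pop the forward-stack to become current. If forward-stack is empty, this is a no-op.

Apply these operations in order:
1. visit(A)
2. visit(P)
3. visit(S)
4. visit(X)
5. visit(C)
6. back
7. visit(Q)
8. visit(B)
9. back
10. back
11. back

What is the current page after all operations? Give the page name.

Answer: S

Derivation:
After 1 (visit(A)): cur=A back=1 fwd=0
After 2 (visit(P)): cur=P back=2 fwd=0
After 3 (visit(S)): cur=S back=3 fwd=0
After 4 (visit(X)): cur=X back=4 fwd=0
After 5 (visit(C)): cur=C back=5 fwd=0
After 6 (back): cur=X back=4 fwd=1
After 7 (visit(Q)): cur=Q back=5 fwd=0
After 8 (visit(B)): cur=B back=6 fwd=0
After 9 (back): cur=Q back=5 fwd=1
After 10 (back): cur=X back=4 fwd=2
After 11 (back): cur=S back=3 fwd=3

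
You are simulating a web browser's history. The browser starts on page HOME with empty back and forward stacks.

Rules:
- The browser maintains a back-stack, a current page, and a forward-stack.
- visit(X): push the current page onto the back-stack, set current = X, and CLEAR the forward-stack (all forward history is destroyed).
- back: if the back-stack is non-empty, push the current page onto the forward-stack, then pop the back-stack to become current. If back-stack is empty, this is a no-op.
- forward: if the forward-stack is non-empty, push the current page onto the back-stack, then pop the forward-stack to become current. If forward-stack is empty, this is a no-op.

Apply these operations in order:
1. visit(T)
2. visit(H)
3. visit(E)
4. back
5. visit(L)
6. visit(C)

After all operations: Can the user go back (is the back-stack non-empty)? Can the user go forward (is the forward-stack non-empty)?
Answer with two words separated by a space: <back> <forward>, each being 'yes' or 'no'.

Answer: yes no

Derivation:
After 1 (visit(T)): cur=T back=1 fwd=0
After 2 (visit(H)): cur=H back=2 fwd=0
After 3 (visit(E)): cur=E back=3 fwd=0
After 4 (back): cur=H back=2 fwd=1
After 5 (visit(L)): cur=L back=3 fwd=0
After 6 (visit(C)): cur=C back=4 fwd=0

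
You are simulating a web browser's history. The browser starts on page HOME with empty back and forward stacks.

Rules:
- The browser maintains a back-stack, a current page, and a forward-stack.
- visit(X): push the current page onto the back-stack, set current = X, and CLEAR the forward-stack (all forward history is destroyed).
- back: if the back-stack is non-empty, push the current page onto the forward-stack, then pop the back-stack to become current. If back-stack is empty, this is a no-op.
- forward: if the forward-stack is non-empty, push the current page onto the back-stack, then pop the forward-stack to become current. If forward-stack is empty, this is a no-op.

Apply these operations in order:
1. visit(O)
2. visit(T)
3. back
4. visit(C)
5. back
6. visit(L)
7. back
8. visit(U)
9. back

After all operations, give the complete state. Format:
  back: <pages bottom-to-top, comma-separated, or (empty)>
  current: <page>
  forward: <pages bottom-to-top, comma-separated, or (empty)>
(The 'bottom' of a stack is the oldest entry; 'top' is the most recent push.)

Answer: back: HOME
current: O
forward: U

Derivation:
After 1 (visit(O)): cur=O back=1 fwd=0
After 2 (visit(T)): cur=T back=2 fwd=0
After 3 (back): cur=O back=1 fwd=1
After 4 (visit(C)): cur=C back=2 fwd=0
After 5 (back): cur=O back=1 fwd=1
After 6 (visit(L)): cur=L back=2 fwd=0
After 7 (back): cur=O back=1 fwd=1
After 8 (visit(U)): cur=U back=2 fwd=0
After 9 (back): cur=O back=1 fwd=1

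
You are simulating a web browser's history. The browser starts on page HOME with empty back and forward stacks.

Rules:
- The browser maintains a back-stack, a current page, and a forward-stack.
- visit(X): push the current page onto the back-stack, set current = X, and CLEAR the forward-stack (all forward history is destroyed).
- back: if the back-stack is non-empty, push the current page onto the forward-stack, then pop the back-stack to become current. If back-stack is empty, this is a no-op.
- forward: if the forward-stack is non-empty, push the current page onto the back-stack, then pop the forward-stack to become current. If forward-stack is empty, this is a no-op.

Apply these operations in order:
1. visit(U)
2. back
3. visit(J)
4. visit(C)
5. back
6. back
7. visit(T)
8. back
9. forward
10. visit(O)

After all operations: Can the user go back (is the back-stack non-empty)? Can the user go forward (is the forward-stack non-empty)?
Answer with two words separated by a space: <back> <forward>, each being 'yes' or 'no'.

Answer: yes no

Derivation:
After 1 (visit(U)): cur=U back=1 fwd=0
After 2 (back): cur=HOME back=0 fwd=1
After 3 (visit(J)): cur=J back=1 fwd=0
After 4 (visit(C)): cur=C back=2 fwd=0
After 5 (back): cur=J back=1 fwd=1
After 6 (back): cur=HOME back=0 fwd=2
After 7 (visit(T)): cur=T back=1 fwd=0
After 8 (back): cur=HOME back=0 fwd=1
After 9 (forward): cur=T back=1 fwd=0
After 10 (visit(O)): cur=O back=2 fwd=0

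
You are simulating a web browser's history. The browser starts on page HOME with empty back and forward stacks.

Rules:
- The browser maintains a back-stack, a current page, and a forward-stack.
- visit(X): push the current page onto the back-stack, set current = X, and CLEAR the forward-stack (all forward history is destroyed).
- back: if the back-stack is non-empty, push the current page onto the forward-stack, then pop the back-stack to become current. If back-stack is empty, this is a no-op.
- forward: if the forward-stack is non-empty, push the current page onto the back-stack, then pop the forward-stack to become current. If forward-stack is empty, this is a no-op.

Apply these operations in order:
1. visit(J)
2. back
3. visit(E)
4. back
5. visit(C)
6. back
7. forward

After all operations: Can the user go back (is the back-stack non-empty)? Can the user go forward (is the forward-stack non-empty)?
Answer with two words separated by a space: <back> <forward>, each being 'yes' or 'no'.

After 1 (visit(J)): cur=J back=1 fwd=0
After 2 (back): cur=HOME back=0 fwd=1
After 3 (visit(E)): cur=E back=1 fwd=0
After 4 (back): cur=HOME back=0 fwd=1
After 5 (visit(C)): cur=C back=1 fwd=0
After 6 (back): cur=HOME back=0 fwd=1
After 7 (forward): cur=C back=1 fwd=0

Answer: yes no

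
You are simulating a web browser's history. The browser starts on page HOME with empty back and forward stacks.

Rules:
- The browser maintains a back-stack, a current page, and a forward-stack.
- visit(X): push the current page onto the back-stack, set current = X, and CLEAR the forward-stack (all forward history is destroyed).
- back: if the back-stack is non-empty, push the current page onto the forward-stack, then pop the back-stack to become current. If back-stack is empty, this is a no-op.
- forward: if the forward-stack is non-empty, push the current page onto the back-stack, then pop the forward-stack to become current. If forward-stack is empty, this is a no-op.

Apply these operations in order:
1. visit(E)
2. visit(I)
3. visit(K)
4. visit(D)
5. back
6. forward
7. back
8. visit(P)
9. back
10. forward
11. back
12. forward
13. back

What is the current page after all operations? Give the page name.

Answer: K

Derivation:
After 1 (visit(E)): cur=E back=1 fwd=0
After 2 (visit(I)): cur=I back=2 fwd=0
After 3 (visit(K)): cur=K back=3 fwd=0
After 4 (visit(D)): cur=D back=4 fwd=0
After 5 (back): cur=K back=3 fwd=1
After 6 (forward): cur=D back=4 fwd=0
After 7 (back): cur=K back=3 fwd=1
After 8 (visit(P)): cur=P back=4 fwd=0
After 9 (back): cur=K back=3 fwd=1
After 10 (forward): cur=P back=4 fwd=0
After 11 (back): cur=K back=3 fwd=1
After 12 (forward): cur=P back=4 fwd=0
After 13 (back): cur=K back=3 fwd=1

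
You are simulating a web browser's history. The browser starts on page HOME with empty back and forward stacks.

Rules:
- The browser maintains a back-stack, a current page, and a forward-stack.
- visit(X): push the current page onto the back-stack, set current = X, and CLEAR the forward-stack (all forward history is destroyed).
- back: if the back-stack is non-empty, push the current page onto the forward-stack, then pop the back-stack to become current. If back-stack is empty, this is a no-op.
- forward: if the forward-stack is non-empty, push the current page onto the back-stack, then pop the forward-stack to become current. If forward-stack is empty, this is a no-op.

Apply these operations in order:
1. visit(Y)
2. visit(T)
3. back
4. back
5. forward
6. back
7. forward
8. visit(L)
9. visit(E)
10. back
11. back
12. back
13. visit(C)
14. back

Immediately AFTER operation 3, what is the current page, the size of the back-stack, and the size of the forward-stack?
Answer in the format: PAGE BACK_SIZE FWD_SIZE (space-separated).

After 1 (visit(Y)): cur=Y back=1 fwd=0
After 2 (visit(T)): cur=T back=2 fwd=0
After 3 (back): cur=Y back=1 fwd=1

Y 1 1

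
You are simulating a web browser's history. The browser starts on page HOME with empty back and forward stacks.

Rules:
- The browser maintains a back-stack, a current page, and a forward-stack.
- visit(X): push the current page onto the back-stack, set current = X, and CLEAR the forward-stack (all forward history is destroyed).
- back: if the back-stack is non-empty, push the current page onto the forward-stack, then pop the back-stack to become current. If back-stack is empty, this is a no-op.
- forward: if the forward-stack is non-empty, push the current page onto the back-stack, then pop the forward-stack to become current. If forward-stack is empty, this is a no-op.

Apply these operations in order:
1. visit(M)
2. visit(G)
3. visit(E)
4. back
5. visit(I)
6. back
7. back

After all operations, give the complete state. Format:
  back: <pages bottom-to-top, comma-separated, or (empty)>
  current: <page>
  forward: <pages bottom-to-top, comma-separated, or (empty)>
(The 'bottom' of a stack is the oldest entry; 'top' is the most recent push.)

Answer: back: HOME
current: M
forward: I,G

Derivation:
After 1 (visit(M)): cur=M back=1 fwd=0
After 2 (visit(G)): cur=G back=2 fwd=0
After 3 (visit(E)): cur=E back=3 fwd=0
After 4 (back): cur=G back=2 fwd=1
After 5 (visit(I)): cur=I back=3 fwd=0
After 6 (back): cur=G back=2 fwd=1
After 7 (back): cur=M back=1 fwd=2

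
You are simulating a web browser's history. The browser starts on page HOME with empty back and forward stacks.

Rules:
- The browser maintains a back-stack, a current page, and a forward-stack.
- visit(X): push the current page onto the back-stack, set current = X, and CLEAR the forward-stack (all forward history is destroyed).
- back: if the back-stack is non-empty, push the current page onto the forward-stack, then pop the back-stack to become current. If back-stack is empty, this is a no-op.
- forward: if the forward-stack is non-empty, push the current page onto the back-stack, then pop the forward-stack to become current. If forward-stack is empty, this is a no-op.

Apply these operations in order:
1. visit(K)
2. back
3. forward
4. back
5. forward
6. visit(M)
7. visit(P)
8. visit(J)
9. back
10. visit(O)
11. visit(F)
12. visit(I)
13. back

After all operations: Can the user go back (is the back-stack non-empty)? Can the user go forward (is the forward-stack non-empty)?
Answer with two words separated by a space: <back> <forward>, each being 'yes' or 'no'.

Answer: yes yes

Derivation:
After 1 (visit(K)): cur=K back=1 fwd=0
After 2 (back): cur=HOME back=0 fwd=1
After 3 (forward): cur=K back=1 fwd=0
After 4 (back): cur=HOME back=0 fwd=1
After 5 (forward): cur=K back=1 fwd=0
After 6 (visit(M)): cur=M back=2 fwd=0
After 7 (visit(P)): cur=P back=3 fwd=0
After 8 (visit(J)): cur=J back=4 fwd=0
After 9 (back): cur=P back=3 fwd=1
After 10 (visit(O)): cur=O back=4 fwd=0
After 11 (visit(F)): cur=F back=5 fwd=0
After 12 (visit(I)): cur=I back=6 fwd=0
After 13 (back): cur=F back=5 fwd=1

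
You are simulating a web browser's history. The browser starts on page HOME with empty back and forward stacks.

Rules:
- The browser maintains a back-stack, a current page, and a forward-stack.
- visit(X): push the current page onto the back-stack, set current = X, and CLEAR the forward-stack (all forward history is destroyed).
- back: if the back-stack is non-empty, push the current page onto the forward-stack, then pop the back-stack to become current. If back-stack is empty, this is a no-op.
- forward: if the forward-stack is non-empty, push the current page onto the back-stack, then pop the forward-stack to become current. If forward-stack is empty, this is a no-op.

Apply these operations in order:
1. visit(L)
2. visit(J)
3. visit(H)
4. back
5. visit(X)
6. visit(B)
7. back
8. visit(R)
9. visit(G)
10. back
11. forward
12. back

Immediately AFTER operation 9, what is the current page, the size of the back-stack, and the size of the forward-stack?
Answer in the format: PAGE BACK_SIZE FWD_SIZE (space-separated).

After 1 (visit(L)): cur=L back=1 fwd=0
After 2 (visit(J)): cur=J back=2 fwd=0
After 3 (visit(H)): cur=H back=3 fwd=0
After 4 (back): cur=J back=2 fwd=1
After 5 (visit(X)): cur=X back=3 fwd=0
After 6 (visit(B)): cur=B back=4 fwd=0
After 7 (back): cur=X back=3 fwd=1
After 8 (visit(R)): cur=R back=4 fwd=0
After 9 (visit(G)): cur=G back=5 fwd=0

G 5 0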